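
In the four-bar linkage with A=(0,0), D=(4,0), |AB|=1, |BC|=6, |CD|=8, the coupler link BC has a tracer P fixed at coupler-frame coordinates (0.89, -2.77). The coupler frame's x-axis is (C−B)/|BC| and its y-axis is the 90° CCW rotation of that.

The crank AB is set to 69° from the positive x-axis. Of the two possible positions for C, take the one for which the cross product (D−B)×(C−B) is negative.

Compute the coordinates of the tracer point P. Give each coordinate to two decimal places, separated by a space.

A=(0,0), D=(4.00,0)
B = A + 1.00·(cos69°, sin69°) = (0.3584, 0.9336)
|BD| = 3.7594
circle(B,6.00) ∩ circle(D,8.00): a=-1.8443, h=5.7095
  candidates: C₊=(-0.0103,6.9222) cross=21.464; C₋=(-2.8460,-4.1391) cross=-21.464
  mode - wants cross < 0 → take C=(-2.8460,-4.1391) (cross=-21.464)
ex = (C−B)/|BC| = (-0.5341,-0.8454); ey = (0.8454,-0.5341)
P = B + 0.89·ex + -2.77·ey = (-2.4588,1.6605)

-2.46 1.66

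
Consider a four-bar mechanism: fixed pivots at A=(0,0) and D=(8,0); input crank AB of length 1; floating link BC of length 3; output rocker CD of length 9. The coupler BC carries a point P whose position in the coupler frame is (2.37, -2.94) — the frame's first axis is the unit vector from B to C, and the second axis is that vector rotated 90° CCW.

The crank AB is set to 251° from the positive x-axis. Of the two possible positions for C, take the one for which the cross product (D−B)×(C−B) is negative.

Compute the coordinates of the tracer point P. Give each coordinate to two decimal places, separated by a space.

-3.07 -3.54

A=(0,0), D=(8.00,0)
B = A + 1.00·(cos251°, sin251°) = (-0.3256, -0.9455)
|BD| = 8.3791
circle(B,3.00) ∩ circle(D,9.00): a=-0.1069, h=2.9981
  candidates: C₊=(-0.7701,2.0214) cross=25.121; C₋=(-0.0934,-3.9365) cross=-25.121
  mode - wants cross < 0 → take C=(-0.0934,-3.9365) (cross=-25.121)
ex = (C−B)/|BC| = (0.0774,-0.9970); ey = (0.9970,0.0774)
P = B + 2.37·ex + -2.94·ey = (-3.0734,-3.5359)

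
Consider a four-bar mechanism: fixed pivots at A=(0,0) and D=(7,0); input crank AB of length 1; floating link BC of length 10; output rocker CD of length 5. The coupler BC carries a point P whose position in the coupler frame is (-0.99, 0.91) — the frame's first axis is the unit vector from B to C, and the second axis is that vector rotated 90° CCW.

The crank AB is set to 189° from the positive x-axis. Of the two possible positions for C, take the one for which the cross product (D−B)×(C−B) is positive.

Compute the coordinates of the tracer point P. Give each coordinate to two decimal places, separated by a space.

-2.30 0.12

A=(0,0), D=(7.00,0)
B = A + 1.00·(cos189°, sin189°) = (-0.9877, -0.1564)
|BD| = 7.9892
circle(B,10.00) ∩ circle(D,5.00): a=8.6884, h=4.9509
  candidates: C₊=(7.6021,4.9636) cross=39.554; C₋=(7.7960,-4.9362) cross=-39.554
  mode + wants cross > 0 → take C=(7.6021,4.9636) (cross=39.554)
ex = (C−B)/|BC| = (0.8590,0.5120); ey = (-0.5120,0.8590)
P = B + -0.99·ex + 0.91·ey = (-2.3040,0.1184)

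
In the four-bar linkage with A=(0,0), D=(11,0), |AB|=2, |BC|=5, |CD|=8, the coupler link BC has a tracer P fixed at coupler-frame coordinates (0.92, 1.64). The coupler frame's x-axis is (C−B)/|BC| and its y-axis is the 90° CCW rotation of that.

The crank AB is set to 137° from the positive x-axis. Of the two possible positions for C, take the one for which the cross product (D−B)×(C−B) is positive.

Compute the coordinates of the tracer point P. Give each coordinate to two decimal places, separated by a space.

A=(0,0), D=(11.00,0)
B = A + 2.00·(cos137°, sin137°) = (-1.4627, 1.3640)
|BD| = 12.5371
circle(B,5.00) ∩ circle(D,8.00): a=4.7132, h=1.6691
  candidates: C₊=(3.4041,2.5104) cross=20.926; C₋=(3.0409,-0.8080) cross=-20.926
  mode + wants cross > 0 → take C=(3.4041,2.5104) (cross=20.926)
ex = (C−B)/|BC| = (0.9734,0.2293); ey = (-0.2293,0.9734)
P = B + 0.92·ex + 1.64·ey = (-0.9432,3.1712)

-0.94 3.17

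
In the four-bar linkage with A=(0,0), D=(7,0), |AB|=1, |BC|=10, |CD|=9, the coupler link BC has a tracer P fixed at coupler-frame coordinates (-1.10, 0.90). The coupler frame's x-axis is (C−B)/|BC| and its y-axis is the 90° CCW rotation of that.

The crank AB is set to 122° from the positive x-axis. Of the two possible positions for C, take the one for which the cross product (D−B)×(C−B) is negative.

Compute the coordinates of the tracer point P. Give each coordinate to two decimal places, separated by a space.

-0.15 2.22

A=(0,0), D=(7.00,0)
B = A + 1.00·(cos122°, sin122°) = (-0.5299, 0.8480)
|BD| = 7.5775
circle(B,10.00) ∩ circle(D,9.00): a=5.0425, h=8.6356
  candidates: C₊=(5.4473,8.8651) cross=65.436; C₋=(3.5144,-8.2976) cross=-65.436
  mode - wants cross < 0 → take C=(3.5144,-8.2976) (cross=-65.436)
ex = (C−B)/|BC| = (0.4044,-0.9146); ey = (0.9146,0.4044)
P = B + -1.10·ex + 0.90·ey = (-0.1517,2.2181)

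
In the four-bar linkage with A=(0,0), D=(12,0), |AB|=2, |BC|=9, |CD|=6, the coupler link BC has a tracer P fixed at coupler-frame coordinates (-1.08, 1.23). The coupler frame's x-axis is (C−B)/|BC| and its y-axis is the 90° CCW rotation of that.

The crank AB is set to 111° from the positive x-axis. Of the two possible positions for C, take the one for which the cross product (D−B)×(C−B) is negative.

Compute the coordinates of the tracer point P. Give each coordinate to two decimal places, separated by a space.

A=(0,0), D=(12.00,0)
B = A + 2.00·(cos111°, sin111°) = (-0.7167, 1.8672)
|BD| = 12.8531
circle(B,9.00) ∩ circle(D,6.00): a=8.1771, h=3.7597
  candidates: C₊=(7.9198,4.3991) cross=48.323; C₋=(6.8274,-3.0405) cross=-48.323
  mode - wants cross < 0 → take C=(6.8274,-3.0405) (cross=-48.323)
ex = (C−B)/|BC| = (0.8382,-0.5453); ey = (0.5453,0.8382)
P = B + -1.08·ex + 1.23·ey = (-0.9513,3.4871)

-0.95 3.49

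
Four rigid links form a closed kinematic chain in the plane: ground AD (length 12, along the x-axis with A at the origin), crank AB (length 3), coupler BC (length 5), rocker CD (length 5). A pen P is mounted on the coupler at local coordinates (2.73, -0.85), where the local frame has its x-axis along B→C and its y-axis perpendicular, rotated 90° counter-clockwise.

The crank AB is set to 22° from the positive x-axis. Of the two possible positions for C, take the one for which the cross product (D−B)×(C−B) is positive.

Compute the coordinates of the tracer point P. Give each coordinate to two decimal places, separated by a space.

5.64 1.00

A=(0,0), D=(12.00,0)
B = A + 3.00·(cos22°, sin22°) = (2.7816, 1.1238)
|BD| = 9.2867
circle(B,5.00) ∩ circle(D,5.00): a=4.6433, h=1.8545
  candidates: C₊=(7.6152,2.4028) cross=17.223; C₋=(7.1664,-1.2790) cross=-17.223
  mode + wants cross > 0 → take C=(7.6152,2.4028) (cross=17.223)
ex = (C−B)/|BC| = (0.9667,0.2558); ey = (-0.2558,0.9667)
P = B + 2.73·ex + -0.85·ey = (5.6382,1.0004)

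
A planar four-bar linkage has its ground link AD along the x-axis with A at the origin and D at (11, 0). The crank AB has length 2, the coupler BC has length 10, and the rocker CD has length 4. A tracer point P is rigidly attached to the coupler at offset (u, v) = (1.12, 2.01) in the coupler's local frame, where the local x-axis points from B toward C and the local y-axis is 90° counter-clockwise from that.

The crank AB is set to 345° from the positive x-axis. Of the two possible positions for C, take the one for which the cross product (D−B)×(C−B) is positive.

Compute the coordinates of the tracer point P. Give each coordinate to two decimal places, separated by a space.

2.02 1.78

A=(0,0), D=(11.00,0)
B = A + 2.00·(cos345°, sin345°) = (1.9319, -0.5176)
|BD| = 9.0829
circle(B,10.00) ∩ circle(D,4.00): a=9.1655, h=3.9991
  candidates: C₊=(10.8546,3.9974) cross=36.324; C₋=(11.3104,-3.9879) cross=-36.324
  mode + wants cross > 0 → take C=(10.8546,3.9974) (cross=36.324)
ex = (C−B)/|BC| = (0.8923,0.4515); ey = (-0.4515,0.8923)
P = B + 1.12·ex + 2.01·ey = (2.0237,1.7815)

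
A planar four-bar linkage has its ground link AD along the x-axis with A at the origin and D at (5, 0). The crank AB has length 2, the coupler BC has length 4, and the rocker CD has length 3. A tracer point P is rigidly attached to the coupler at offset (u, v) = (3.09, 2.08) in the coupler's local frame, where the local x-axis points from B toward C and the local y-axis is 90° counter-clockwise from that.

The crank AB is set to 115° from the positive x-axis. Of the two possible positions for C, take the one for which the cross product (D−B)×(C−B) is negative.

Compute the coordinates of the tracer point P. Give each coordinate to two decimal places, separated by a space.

A=(0,0), D=(5.00,0)
B = A + 2.00·(cos115°, sin115°) = (-0.8452, 1.8126)
|BD| = 6.1198
circle(B,4.00) ∩ circle(D,3.00): a=3.6318, h=1.6763
  candidates: C₊=(3.1201,2.3380) cross=10.258; C₋=(2.1271,-0.8641) cross=-10.258
  mode - wants cross < 0 → take C=(2.1271,-0.8641) (cross=-10.258)
ex = (C−B)/|BC| = (0.7431,-0.6692); ey = (0.6692,0.7431)
P = B + 3.09·ex + 2.08·ey = (2.8428,1.2905)

2.84 1.29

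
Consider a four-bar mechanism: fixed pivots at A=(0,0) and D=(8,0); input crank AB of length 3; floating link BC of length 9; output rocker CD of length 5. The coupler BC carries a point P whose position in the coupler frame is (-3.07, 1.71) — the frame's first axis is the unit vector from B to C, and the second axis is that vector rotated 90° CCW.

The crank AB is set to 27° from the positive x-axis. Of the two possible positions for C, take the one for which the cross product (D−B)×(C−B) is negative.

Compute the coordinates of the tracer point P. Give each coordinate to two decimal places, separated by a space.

A=(0,0), D=(8.00,0)
B = A + 3.00·(cos27°, sin27°) = (2.6730, 1.3620)
|BD| = 5.4983
circle(B,9.00) ∩ circle(D,5.00): a=7.8416, h=4.4169
  candidates: C₊=(11.3643,3.6988) cross=24.286; C₋=(9.1762,-4.8597) cross=-24.286
  mode - wants cross < 0 → take C=(9.1762,-4.8597) (cross=-24.286)
ex = (C−B)/|BC| = (0.7226,-0.6913); ey = (0.6913,0.7226)
P = B + -3.07·ex + 1.71·ey = (1.6368,4.7198)

1.64 4.72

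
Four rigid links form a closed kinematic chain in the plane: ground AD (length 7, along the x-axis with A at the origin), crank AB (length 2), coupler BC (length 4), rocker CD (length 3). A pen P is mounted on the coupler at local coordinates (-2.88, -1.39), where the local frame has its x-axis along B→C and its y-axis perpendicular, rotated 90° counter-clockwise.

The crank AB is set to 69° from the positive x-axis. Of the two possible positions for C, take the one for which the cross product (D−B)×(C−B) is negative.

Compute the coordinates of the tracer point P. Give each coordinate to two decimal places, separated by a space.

-2.45 2.34

A=(0,0), D=(7.00,0)
B = A + 2.00·(cos69°, sin69°) = (0.7167, 1.8672)
|BD| = 6.5548
circle(B,4.00) ∩ circle(D,3.00): a=3.8114, h=1.2139
  candidates: C₊=(4.7160,1.9451) cross=7.957; C₋=(4.0244,-0.3821) cross=-7.957
  mode - wants cross < 0 → take C=(4.0244,-0.3821) (cross=-7.957)
ex = (C−B)/|BC| = (0.8269,-0.5623); ey = (0.5623,0.8269)
P = B + -2.88·ex + -1.39·ey = (-2.4464,2.3372)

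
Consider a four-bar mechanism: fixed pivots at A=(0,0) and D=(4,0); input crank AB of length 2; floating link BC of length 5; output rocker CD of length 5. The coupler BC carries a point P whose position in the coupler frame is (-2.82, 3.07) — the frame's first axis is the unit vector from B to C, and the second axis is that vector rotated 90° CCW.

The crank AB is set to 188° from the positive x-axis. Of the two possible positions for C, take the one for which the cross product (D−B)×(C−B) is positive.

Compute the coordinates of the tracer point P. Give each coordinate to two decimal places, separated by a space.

A=(0,0), D=(4.00,0)
B = A + 2.00·(cos188°, sin188°) = (-1.9805, -0.2783)
|BD| = 5.9870
circle(B,5.00) ∩ circle(D,5.00): a=2.9935, h=4.0049
  candidates: C₊=(0.8235,3.8614) cross=23.977; C₋=(1.1959,-4.1397) cross=-23.977
  mode + wants cross > 0 → take C=(0.8235,3.8614) (cross=23.977)
ex = (C−B)/|BC| = (0.5608,0.8279); ey = (-0.8279,0.5608)
P = B + -2.82·ex + 3.07·ey = (-6.1038,-0.8914)

-6.10 -0.89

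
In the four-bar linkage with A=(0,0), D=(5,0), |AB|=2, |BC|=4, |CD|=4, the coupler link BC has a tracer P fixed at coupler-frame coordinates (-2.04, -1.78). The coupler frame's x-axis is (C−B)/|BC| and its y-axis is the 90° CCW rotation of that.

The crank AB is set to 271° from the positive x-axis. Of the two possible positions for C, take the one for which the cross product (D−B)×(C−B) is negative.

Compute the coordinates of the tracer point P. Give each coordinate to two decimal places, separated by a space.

-2.58 -2.70

A=(0,0), D=(5.00,0)
B = A + 2.00·(cos271°, sin271°) = (0.0349, -1.9997)
|BD| = 5.3527
circle(B,4.00) ∩ circle(D,4.00): a=2.6763, h=2.9728
  candidates: C₊=(1.4069,1.7577) cross=15.912; C₋=(3.6280,-3.7574) cross=-15.912
  mode - wants cross < 0 → take C=(3.6280,-3.7574) (cross=-15.912)
ex = (C−B)/|BC| = (0.8983,-0.4394); ey = (0.4394,0.8983)
P = B + -2.04·ex + -1.78·ey = (-2.5798,-2.7022)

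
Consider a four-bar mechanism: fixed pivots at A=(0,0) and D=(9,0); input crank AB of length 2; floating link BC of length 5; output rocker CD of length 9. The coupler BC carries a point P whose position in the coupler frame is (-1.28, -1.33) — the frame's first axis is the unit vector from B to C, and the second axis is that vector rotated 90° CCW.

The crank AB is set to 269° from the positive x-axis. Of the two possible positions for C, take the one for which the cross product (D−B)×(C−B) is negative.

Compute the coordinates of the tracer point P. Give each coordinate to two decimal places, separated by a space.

A=(0,0), D=(9.00,0)
B = A + 2.00·(cos269°, sin269°) = (-0.0349, -1.9997)
|BD| = 9.2536
circle(B,5.00) ∩ circle(D,9.00): a=1.6009, h=4.7368
  candidates: C₊=(0.5046,2.9711) cross=43.832; C₋=(2.5518,-6.2786) cross=-43.832
  mode - wants cross < 0 → take C=(2.5518,-6.2786) (cross=-43.832)
ex = (C−B)/|BC| = (0.5173,-0.8558); ey = (0.8558,0.5173)
P = B + -1.28·ex + -1.33·ey = (-1.8353,-1.5924)

-1.84 -1.59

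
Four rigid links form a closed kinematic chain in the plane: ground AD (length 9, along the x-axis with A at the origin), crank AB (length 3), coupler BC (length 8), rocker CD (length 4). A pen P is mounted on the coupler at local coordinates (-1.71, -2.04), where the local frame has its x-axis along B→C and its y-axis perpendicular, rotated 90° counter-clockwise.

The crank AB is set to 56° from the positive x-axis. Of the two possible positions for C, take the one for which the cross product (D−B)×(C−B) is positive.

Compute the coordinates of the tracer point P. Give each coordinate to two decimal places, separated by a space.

0.37 0.17

A=(0,0), D=(9.00,0)
B = A + 3.00·(cos56°, sin56°) = (1.6776, 2.4871)
|BD| = 7.7333
circle(B,8.00) ∩ circle(D,4.00): a=6.9701, h=3.9265
  candidates: C₊=(9.5402,3.9634) cross=30.365; C₋=(7.0146,-3.4725) cross=-30.365
  mode + wants cross > 0 → take C=(9.5402,3.9634) (cross=30.365)
ex = (C−B)/|BC| = (0.9828,0.1845); ey = (-0.1845,0.9828)
P = B + -1.71·ex + -2.04·ey = (0.3734,0.1666)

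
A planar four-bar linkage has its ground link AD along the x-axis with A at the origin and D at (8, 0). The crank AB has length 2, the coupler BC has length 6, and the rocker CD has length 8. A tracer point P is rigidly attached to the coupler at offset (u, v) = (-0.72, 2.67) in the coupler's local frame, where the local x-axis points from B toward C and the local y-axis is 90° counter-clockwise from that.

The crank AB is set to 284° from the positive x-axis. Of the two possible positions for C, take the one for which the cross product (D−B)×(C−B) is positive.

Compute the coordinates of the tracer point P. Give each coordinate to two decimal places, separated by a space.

-2.25 -2.39

A=(0,0), D=(8.00,0)
B = A + 2.00·(cos284°, sin284°) = (0.4838, -1.9406)
|BD| = 7.7626
circle(B,6.00) ∩ circle(D,8.00): a=2.0778, h=5.6287
  candidates: C₊=(1.0885,4.0289) cross=43.694; C₋=(3.9028,-6.8712) cross=-43.694
  mode + wants cross > 0 → take C=(1.0885,4.0289) (cross=43.694)
ex = (C−B)/|BC| = (0.1008,0.9949); ey = (-0.9949,0.1008)
P = B + -0.72·ex + 2.67·ey = (-2.2451,-2.3878)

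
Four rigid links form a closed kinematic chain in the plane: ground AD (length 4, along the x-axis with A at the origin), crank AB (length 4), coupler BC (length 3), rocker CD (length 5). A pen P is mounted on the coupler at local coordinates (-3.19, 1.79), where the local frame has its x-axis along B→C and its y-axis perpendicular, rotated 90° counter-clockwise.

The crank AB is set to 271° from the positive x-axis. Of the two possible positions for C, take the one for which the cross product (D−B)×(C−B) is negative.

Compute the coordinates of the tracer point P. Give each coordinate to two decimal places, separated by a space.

-2.45 -1.35

A=(0,0), D=(4.00,0)
B = A + 4.00·(cos271°, sin271°) = (0.0698, -3.9994)
|BD| = 5.6073
circle(B,3.00) ∩ circle(D,5.00): a=1.3769, h=2.6654
  candidates: C₊=(-0.8662,-1.1491) cross=14.945; C₋=(2.9360,-4.8855) cross=-14.945
  mode - wants cross < 0 → take C=(2.9360,-4.8855) (cross=-14.945)
ex = (C−B)/|BC| = (0.9554,-0.2954); ey = (0.2954,0.9554)
P = B + -3.19·ex + 1.79·ey = (-2.4492,-1.3471)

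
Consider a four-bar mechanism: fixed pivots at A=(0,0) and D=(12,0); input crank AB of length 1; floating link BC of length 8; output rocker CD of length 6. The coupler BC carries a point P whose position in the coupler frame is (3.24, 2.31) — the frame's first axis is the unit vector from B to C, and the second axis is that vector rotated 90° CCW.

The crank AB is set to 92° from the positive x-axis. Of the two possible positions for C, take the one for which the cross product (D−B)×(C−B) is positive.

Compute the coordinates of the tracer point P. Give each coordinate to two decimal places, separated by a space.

2.15 4.32

A=(0,0), D=(12.00,0)
B = A + 1.00·(cos92°, sin92°) = (-0.0349, 0.9994)
|BD| = 12.0763
circle(B,8.00) ∩ circle(D,6.00): a=7.1975, h=3.4924
  candidates: C₊=(7.4269,3.8841) cross=42.175; C₋=(6.8489,-3.0766) cross=-42.175
  mode + wants cross > 0 → take C=(7.4269,3.8841) (cross=42.175)
ex = (C−B)/|BC| = (0.9327,0.3606); ey = (-0.3606,0.9327)
P = B + 3.24·ex + 2.31·ey = (2.1541,4.3223)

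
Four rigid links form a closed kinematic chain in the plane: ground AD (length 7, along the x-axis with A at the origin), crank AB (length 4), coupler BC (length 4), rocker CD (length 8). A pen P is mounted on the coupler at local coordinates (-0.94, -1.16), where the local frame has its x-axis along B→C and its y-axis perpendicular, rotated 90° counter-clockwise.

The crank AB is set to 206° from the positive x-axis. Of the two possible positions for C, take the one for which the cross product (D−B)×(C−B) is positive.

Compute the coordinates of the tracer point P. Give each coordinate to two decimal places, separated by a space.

-3.37 -3.23

A=(0,0), D=(7.00,0)
B = A + 4.00·(cos206°, sin206°) = (-3.5952, -1.7535)
|BD| = 10.7393
circle(B,4.00) ∩ circle(D,8.00): a=3.1349, h=2.4845
  candidates: C₊=(-0.9080,1.2095) cross=26.682; C₋=(-0.0967,-3.6928) cross=-26.682
  mode + wants cross > 0 → take C=(-0.9080,1.2095) (cross=26.682)
ex = (C−B)/|BC| = (0.6718,0.7407); ey = (-0.7407,0.6718)
P = B + -0.94·ex + -1.16·ey = (-3.3674,-3.2291)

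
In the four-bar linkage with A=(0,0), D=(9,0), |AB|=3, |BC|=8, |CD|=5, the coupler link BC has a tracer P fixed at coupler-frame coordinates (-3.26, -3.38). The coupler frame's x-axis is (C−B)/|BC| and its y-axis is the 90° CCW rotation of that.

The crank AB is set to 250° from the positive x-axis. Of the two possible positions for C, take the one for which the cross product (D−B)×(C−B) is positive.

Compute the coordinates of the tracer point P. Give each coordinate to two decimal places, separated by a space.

-1.07 -7.51

A=(0,0), D=(9.00,0)
B = A + 3.00·(cos250°, sin250°) = (-1.0261, -2.8191)
|BD| = 10.4148
circle(B,8.00) ∩ circle(D,5.00): a=7.0798, h=3.7252
  candidates: C₊=(4.7811,2.6834) cross=38.797; C₋=(6.7977,-4.4889) cross=-38.797
  mode + wants cross > 0 → take C=(4.7811,2.6834) (cross=38.797)
ex = (C−B)/|BC| = (0.7259,0.6878); ey = (-0.6878,0.7259)
P = B + -3.26·ex + -3.38·ey = (-1.0677,-7.5148)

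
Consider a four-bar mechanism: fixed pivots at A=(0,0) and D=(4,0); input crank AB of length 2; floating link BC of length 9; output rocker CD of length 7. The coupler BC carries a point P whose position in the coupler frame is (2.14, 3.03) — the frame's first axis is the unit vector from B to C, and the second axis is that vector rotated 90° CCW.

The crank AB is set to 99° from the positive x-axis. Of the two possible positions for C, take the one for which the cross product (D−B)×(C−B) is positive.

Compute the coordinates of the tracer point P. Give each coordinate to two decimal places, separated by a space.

0.30 5.63

A=(0,0), D=(4.00,0)
B = A + 2.00·(cos99°, sin99°) = (-0.3129, 1.9754)
|BD| = 4.7437
circle(B,9.00) ∩ circle(D,7.00): a=5.7447, h=6.9281
  candidates: C₊=(7.7951,5.8820) cross=32.865; C₋=(2.0251,-6.7156) cross=-32.865
  mode + wants cross > 0 → take C=(7.7951,5.8820) (cross=32.865)
ex = (C−B)/|BC| = (0.9009,0.4341); ey = (-0.4341,0.9009)
P = B + 2.14·ex + 3.03·ey = (0.2998,5.6339)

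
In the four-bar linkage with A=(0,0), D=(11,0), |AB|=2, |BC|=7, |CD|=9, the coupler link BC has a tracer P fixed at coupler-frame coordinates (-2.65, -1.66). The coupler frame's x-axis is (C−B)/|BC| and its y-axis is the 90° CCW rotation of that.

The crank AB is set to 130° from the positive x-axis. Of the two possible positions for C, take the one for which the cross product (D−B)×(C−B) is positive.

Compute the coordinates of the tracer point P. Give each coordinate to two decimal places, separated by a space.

A=(0,0), D=(11.00,0)
B = A + 2.00·(cos130°, sin130°) = (-1.2856, 1.5321)
|BD| = 12.3807
circle(B,7.00) ∩ circle(D,9.00): a=4.8980, h=5.0009
  candidates: C₊=(4.1937,5.8885) cross=61.915; C₋=(2.9560,-4.0365) cross=-61.915
  mode + wants cross > 0 → take C=(4.1937,5.8885) (cross=61.915)
ex = (C−B)/|BC| = (0.7827,0.6223); ey = (-0.6223,0.7827)
P = B + -2.65·ex + -1.66·ey = (-2.3268,-1.4165)

-2.33 -1.42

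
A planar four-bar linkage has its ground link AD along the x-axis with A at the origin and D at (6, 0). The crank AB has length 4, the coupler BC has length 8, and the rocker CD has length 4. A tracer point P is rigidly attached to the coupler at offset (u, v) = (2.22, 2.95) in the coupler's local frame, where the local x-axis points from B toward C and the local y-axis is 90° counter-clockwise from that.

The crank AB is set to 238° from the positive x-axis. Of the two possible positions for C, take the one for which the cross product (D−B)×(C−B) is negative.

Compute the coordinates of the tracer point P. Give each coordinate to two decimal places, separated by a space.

A=(0,0), D=(6.00,0)
B = A + 4.00·(cos238°, sin238°) = (-2.1197, -3.3922)
|BD| = 8.7998
circle(B,8.00) ∩ circle(D,4.00): a=7.1272, h=3.6335
  candidates: C₊=(3.0560,2.7080) cross=31.974; C₋=(5.8574,-3.9975) cross=-31.974
  mode - wants cross < 0 → take C=(5.8574,-3.9975) (cross=-31.974)
ex = (C−B)/|BC| = (0.9971,-0.0757); ey = (0.0757,0.9971)
P = B + 2.22·ex + 2.95·ey = (0.3172,-0.6186)

0.32 -0.62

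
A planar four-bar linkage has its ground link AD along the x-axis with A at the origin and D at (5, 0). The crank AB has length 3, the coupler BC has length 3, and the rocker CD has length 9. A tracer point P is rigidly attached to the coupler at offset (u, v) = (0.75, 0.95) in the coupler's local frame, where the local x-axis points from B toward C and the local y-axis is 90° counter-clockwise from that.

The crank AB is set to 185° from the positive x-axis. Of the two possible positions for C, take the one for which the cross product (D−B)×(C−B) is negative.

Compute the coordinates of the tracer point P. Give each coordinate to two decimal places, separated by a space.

A=(0,0), D=(5.00,0)
B = A + 3.00·(cos185°, sin185°) = (-2.9886, -0.2615)
|BD| = 7.9929
circle(B,3.00) ∩ circle(D,9.00): a=-0.5076, h=2.9567
  candidates: C₊=(-3.5926,2.6771) cross=23.633; C₋=(-3.3992,-3.2332) cross=-23.633
  mode - wants cross < 0 → take C=(-3.3992,-3.2332) (cross=-23.633)
ex = (C−B)/|BC| = (-0.1369,-0.9906); ey = (0.9906,-0.1369)
P = B + 0.75·ex + 0.95·ey = (-2.1502,-1.1344)

-2.15 -1.13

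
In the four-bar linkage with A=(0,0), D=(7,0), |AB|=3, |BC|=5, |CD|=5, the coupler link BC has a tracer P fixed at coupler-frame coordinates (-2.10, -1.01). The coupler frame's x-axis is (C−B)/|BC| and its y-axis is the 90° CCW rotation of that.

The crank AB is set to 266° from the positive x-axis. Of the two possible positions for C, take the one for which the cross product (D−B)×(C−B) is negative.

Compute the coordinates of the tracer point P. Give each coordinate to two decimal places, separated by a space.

-2.51 -3.38

A=(0,0), D=(7.00,0)
B = A + 3.00·(cos266°, sin266°) = (-0.2093, -2.9927)
|BD| = 7.8058
circle(B,5.00) ∩ circle(D,5.00): a=3.9029, h=3.1253
  candidates: C₊=(2.1971,1.3901) cross=24.395; C₋=(4.5936,-4.3828) cross=-24.395
  mode - wants cross < 0 → take C=(4.5936,-4.3828) (cross=-24.395)
ex = (C−B)/|BC| = (0.9606,-0.2780); ey = (0.2780,0.9606)
P = B + -2.10·ex + -1.01·ey = (-2.5073,-3.3790)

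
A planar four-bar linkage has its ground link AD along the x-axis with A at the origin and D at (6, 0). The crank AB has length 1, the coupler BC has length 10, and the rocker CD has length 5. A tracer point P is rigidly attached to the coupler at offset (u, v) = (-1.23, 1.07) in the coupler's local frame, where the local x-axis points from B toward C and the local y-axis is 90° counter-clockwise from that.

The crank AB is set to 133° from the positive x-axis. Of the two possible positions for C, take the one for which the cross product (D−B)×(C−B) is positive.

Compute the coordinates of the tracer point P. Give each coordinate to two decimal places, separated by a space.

-2.21 1.31

A=(0,0), D=(6.00,0)
B = A + 1.00·(cos133°, sin133°) = (-0.6820, 0.7314)
|BD| = 6.7219
circle(B,10.00) ∩ circle(D,5.00): a=8.9397, h=4.4812
  candidates: C₊=(8.6922,4.2133) cross=30.122; C₋=(7.7171,-4.6959) cross=-30.122
  mode + wants cross > 0 → take C=(8.6922,4.2133) (cross=30.122)
ex = (C−B)/|BC| = (0.9374,0.3482); ey = (-0.3482,0.9374)
P = B + -1.23·ex + 1.07·ey = (-2.2076,1.3061)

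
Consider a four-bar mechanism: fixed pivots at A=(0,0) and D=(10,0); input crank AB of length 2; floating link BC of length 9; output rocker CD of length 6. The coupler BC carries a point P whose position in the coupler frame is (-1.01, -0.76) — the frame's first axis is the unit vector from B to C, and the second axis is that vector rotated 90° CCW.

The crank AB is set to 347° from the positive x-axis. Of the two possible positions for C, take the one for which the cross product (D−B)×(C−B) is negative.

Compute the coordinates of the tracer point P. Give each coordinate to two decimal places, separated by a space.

0.68 -0.44

A=(0,0), D=(10.00,0)
B = A + 2.00·(cos347°, sin347°) = (1.9487, -0.4499)
|BD| = 8.0638
circle(B,9.00) ∩ circle(D,6.00): a=6.8222, h=5.8701
  candidates: C₊=(8.4328,5.7917) cross=47.336; C₋=(9.0878,-5.9302) cross=-47.336
  mode - wants cross < 0 → take C=(9.0878,-5.9302) (cross=-47.336)
ex = (C−B)/|BC| = (0.7932,-0.6089); ey = (0.6089,0.7932)
P = B + -1.01·ex + -0.76·ey = (0.6848,-0.4377)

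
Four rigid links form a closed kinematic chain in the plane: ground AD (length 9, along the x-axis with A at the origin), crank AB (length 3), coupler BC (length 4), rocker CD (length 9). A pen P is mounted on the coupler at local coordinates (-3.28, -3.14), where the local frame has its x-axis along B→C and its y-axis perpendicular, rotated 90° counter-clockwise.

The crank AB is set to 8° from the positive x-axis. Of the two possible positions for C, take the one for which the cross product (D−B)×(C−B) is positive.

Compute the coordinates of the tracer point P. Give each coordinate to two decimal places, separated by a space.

A=(0,0), D=(9.00,0)
B = A + 3.00·(cos8°, sin8°) = (2.9708, 0.4175)
|BD| = 6.0436
circle(B,4.00) ∩ circle(D,9.00): a=-2.3557, h=3.2327
  candidates: C₊=(0.8440,3.8053) cross=19.537; C₋=(0.3974,-2.6447) cross=-19.537
  mode + wants cross > 0 → take C=(0.8440,3.8053) (cross=19.537)
ex = (C−B)/|BC| = (-0.5317,0.8469); ey = (-0.8469,-0.5317)
P = B + -3.28·ex + -3.14·ey = (7.3741,-0.6909)

7.37 -0.69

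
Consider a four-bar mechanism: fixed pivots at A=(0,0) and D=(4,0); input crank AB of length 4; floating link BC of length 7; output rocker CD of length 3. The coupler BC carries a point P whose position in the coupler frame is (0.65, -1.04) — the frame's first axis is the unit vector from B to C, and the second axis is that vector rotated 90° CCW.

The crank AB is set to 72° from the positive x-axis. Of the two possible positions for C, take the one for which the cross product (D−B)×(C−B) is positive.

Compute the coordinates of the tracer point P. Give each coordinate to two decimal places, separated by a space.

1.18 2.58

A=(0,0), D=(4.00,0)
B = A + 4.00·(cos72°, sin72°) = (1.2361, 3.8042)
|BD| = 4.7023
circle(B,7.00) ∩ circle(D,3.00): a=6.6044, h=2.3199
  candidates: C₊=(6.9949,-0.1752) cross=10.909; C₋=(3.2412,-2.9024) cross=-10.909
  mode + wants cross > 0 → take C=(6.9949,-0.1752) (cross=10.909)
ex = (C−B)/|BC| = (0.8227,-0.5685); ey = (0.5685,0.8227)
P = B + 0.65·ex + -1.04·ey = (1.1796,2.5791)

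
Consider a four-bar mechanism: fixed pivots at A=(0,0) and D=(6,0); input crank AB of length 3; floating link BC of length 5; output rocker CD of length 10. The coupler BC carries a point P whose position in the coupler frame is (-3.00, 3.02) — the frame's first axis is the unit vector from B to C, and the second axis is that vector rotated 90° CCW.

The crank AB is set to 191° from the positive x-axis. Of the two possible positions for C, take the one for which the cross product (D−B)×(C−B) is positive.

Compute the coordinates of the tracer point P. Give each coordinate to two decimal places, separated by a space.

-5.95 -3.59

A=(0,0), D=(6.00,0)
B = A + 3.00·(cos191°, sin191°) = (-2.9449, -0.5724)
|BD| = 8.9632
circle(B,5.00) ∩ circle(D,10.00): a=0.2978, h=4.9911
  candidates: C₊=(-2.9664,4.4275) cross=44.736; C₋=(-2.3289,-5.5343) cross=-44.736
  mode + wants cross > 0 → take C=(-2.9664,4.4275) (cross=44.736)
ex = (C−B)/|BC| = (-0.0043,1.0000); ey = (-1.0000,-0.0043)
P = B + -3.00·ex + 3.02·ey = (-5.9519,-3.5854)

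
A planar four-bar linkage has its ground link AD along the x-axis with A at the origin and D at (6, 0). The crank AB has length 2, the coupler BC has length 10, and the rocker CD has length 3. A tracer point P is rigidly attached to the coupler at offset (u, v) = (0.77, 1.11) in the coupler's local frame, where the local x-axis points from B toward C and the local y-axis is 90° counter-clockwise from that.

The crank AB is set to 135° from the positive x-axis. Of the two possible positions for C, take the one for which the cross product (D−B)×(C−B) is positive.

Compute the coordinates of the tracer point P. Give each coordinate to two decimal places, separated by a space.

A=(0,0), D=(6.00,0)
B = A + 2.00·(cos135°, sin135°) = (-1.4142, 1.4142)
|BD| = 7.5479
circle(B,10.00) ∩ circle(D,3.00): a=9.8021, h=1.9795
  candidates: C₊=(8.5852,1.5221) cross=14.941; C₋=(7.8434,-2.3668) cross=-14.941
  mode + wants cross > 0 → take C=(8.5852,1.5221) (cross=14.941)
ex = (C−B)/|BC| = (0.9999,0.0108); ey = (-0.0108,0.9999)
P = B + 0.77·ex + 1.11·ey = (-0.6562,2.5325)

-0.66 2.53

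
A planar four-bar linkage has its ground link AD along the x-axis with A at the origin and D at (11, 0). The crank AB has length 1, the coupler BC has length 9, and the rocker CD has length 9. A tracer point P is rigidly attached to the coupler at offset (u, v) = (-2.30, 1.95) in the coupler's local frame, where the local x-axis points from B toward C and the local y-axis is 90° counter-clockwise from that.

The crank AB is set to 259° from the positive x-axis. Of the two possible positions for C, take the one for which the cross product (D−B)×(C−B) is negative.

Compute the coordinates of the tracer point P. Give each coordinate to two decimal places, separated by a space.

-0.37 2.03

A=(0,0), D=(11.00,0)
B = A + 1.00·(cos259°, sin259°) = (-0.1908, -0.9816)
|BD| = 11.2338
circle(B,9.00) ∩ circle(D,9.00): a=5.6169, h=7.0321
  candidates: C₊=(4.7901,6.5144) cross=78.997; C₋=(6.0191,-7.4960) cross=-78.997
  mode - wants cross < 0 → take C=(6.0191,-7.4960) (cross=-78.997)
ex = (C−B)/|BC| = (0.6900,-0.7238); ey = (0.7238,0.6900)
P = B + -2.30·ex + 1.95·ey = (-0.3663,2.0286)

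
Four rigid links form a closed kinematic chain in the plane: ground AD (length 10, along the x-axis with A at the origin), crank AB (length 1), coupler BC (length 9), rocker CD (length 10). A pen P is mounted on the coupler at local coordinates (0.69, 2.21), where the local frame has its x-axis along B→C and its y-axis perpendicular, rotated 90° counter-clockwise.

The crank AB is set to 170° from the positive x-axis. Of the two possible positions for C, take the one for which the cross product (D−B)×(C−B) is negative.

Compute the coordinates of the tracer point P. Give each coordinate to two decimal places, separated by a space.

1.27 0.68

A=(0,0), D=(10.00,0)
B = A + 1.00·(cos170°, sin170°) = (-0.9848, 0.1736)
|BD| = 10.9862
circle(B,9.00) ∩ circle(D,10.00): a=4.6284, h=7.7187
  candidates: C₊=(3.7650,7.8182) cross=84.799; C₋=(3.5210,-7.6172) cross=-84.799
  mode - wants cross < 0 → take C=(3.5210,-7.6172) (cross=-84.799)
ex = (C−B)/|BC| = (0.5006,-0.8657); ey = (0.8657,0.5006)
P = B + 0.69·ex + 2.21·ey = (1.2737,0.6828)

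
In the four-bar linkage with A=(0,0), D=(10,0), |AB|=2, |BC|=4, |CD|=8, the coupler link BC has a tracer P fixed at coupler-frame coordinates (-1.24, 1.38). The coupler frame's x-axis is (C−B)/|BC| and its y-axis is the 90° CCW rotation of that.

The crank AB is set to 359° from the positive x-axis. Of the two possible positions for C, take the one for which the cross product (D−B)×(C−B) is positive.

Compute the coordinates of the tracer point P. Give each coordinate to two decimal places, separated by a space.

A=(0,0), D=(10.00,0)
B = A + 2.00·(cos359°, sin359°) = (1.9997, -0.0349)
|BD| = 8.0004
circle(B,4.00) ∩ circle(D,8.00): a=1.0003, h=3.8729
  candidates: C₊=(2.9831,3.8423) cross=30.985; C₋=(3.0169,-3.9034) cross=-30.985
  mode + wants cross > 0 → take C=(2.9831,3.8423) (cross=30.985)
ex = (C−B)/|BC| = (0.2459,0.9693); ey = (-0.9693,0.2459)
P = B + -1.24·ex + 1.38·ey = (0.3572,-0.8976)

0.36 -0.90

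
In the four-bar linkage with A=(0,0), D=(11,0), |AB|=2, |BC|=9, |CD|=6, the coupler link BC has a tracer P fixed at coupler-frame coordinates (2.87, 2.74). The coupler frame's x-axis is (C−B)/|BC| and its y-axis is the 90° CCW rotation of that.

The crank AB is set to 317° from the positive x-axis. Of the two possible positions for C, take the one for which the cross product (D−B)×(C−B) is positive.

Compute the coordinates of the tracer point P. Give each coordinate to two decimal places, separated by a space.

1.52 2.60

A=(0,0), D=(11.00,0)
B = A + 2.00·(cos317°, sin317°) = (1.4627, -1.3640)
|BD| = 9.6343
circle(B,9.00) ∩ circle(D,6.00): a=7.1526, h=5.4627
  candidates: C₊=(7.7698,5.0563) cross=52.629; C₋=(9.3166,-5.7590) cross=-52.629
  mode + wants cross > 0 → take C=(7.7698,5.0563) (cross=52.629)
ex = (C−B)/|BC| = (0.7008,0.7134); ey = (-0.7134,0.7008)
P = B + 2.87·ex + 2.74·ey = (1.5194,2.6035)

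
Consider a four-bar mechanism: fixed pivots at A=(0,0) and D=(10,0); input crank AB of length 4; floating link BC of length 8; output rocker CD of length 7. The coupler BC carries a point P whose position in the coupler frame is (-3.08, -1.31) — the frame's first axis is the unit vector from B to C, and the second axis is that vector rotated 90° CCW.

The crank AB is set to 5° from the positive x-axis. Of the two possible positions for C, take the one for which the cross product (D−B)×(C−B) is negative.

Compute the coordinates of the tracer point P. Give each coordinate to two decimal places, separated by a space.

A=(0,0), D=(10.00,0)
B = A + 4.00·(cos5°, sin5°) = (3.9848, 0.3486)
|BD| = 6.0253
circle(B,8.00) ∩ circle(D,7.00): a=4.2574, h=6.7731
  candidates: C₊=(8.6269,6.8640) cross=40.810; C₋=(7.8432,-6.6594) cross=-40.810
  mode - wants cross < 0 → take C=(7.8432,-6.6594) (cross=-40.810)
ex = (C−B)/|BC| = (0.4823,-0.8760); ey = (0.8760,0.4823)
P = B + -3.08·ex + -1.31·ey = (1.3517,2.4149)

1.35 2.41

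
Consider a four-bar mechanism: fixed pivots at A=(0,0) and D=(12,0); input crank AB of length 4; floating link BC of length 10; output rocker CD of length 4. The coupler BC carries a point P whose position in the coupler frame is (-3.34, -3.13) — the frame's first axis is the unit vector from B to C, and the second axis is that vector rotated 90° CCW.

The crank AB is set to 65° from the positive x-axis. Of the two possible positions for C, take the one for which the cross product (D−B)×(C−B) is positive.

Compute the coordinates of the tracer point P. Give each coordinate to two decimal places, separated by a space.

-1.53 0.38

A=(0,0), D=(12.00,0)
B = A + 4.00·(cos65°, sin65°) = (1.6905, 3.6252)
|BD| = 10.9283
circle(B,10.00) ∩ circle(D,4.00): a=9.3074, h=3.6568
  candidates: C₊=(11.6839,3.9875) cross=39.963; C₋=(9.2578,-2.9121) cross=-39.963
  mode + wants cross > 0 → take C=(11.6839,3.9875) (cross=39.963)
ex = (C−B)/|BC| = (0.9993,0.0362); ey = (-0.0362,0.9993)
P = B + -3.34·ex + -3.13·ey = (-1.5339,0.3763)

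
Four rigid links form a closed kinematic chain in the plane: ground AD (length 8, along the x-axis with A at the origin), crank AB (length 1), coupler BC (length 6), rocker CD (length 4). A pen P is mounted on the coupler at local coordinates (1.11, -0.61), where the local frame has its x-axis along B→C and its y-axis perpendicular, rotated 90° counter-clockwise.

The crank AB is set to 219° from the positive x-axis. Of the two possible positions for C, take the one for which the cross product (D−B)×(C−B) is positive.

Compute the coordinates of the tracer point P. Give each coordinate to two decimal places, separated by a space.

A=(0,0), D=(8.00,0)
B = A + 1.00·(cos219°, sin219°) = (-0.7771, -0.6293)
|BD| = 8.7997
circle(B,6.00) ∩ circle(D,4.00): a=5.5362, h=2.3130
  candidates: C₊=(4.5795,2.0737) cross=20.354; C₋=(4.9103,-2.5405) cross=-20.354
  mode + wants cross > 0 → take C=(4.5795,2.0737) (cross=20.354)
ex = (C−B)/|BC| = (0.8928,0.4505); ey = (-0.4505,0.8928)
P = B + 1.11·ex + -0.61·ey = (0.4886,-0.6739)

0.49 -0.67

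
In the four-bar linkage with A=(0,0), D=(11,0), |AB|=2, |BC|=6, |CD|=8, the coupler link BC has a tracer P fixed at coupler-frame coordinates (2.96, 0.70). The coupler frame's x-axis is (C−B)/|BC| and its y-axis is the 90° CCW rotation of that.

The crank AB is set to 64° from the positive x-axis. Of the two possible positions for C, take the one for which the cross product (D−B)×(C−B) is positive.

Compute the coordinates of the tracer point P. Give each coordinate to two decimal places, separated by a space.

2.66 4.26

A=(0,0), D=(11.00,0)
B = A + 2.00·(cos64°, sin64°) = (0.8767, 1.7976)
|BD| = 10.2816
circle(B,6.00) ∩ circle(D,8.00): a=3.7792, h=4.6603
  candidates: C₊=(5.4125,5.7253) cross=47.915; C₋=(3.7829,-3.4516) cross=-47.915
  mode + wants cross > 0 → take C=(5.4125,5.7253) (cross=47.915)
ex = (C−B)/|BC| = (0.7560,0.6546); ey = (-0.6546,0.7560)
P = B + 2.96·ex + 0.70·ey = (2.6561,4.2644)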